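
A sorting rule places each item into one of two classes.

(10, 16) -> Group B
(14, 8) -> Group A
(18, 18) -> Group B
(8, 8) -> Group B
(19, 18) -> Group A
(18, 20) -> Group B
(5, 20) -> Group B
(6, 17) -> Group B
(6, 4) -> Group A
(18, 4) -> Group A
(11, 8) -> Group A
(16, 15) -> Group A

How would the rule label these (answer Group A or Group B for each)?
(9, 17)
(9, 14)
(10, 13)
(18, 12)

Group B, Group B, Group B, Group A

All 'Group A' examples share one property — first > second — and every 'Group B' example lacks it.
(9, 17): 9 < 17 — fails this test, so Group B. (9, 14): 9 < 14 — fails this test, so Group B. (10, 13): 10 < 13 — fails this test, so Group B. (18, 12): 18 > 12 — matches, so Group A.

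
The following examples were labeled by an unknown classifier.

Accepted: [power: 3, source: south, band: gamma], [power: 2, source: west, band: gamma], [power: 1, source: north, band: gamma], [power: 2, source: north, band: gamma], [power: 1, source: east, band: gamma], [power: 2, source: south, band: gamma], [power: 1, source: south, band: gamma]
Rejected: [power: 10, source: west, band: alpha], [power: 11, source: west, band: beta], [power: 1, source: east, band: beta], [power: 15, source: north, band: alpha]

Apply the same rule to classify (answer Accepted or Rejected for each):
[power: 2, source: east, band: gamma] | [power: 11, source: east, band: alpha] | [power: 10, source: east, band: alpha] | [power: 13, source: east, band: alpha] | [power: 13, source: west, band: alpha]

One predicate separates the groups cleanly: band is gamma.
[power: 2, source: east, band: gamma]: Accepted (band is gamma).
[power: 11, source: east, band: alpha]: Rejected (band is alpha).
[power: 10, source: east, band: alpha]: Rejected (band is alpha).
[power: 13, source: east, band: alpha]: Rejected (band is alpha).
[power: 13, source: west, band: alpha]: Rejected (band is alpha).

Accepted, Rejected, Rejected, Rejected, Rejected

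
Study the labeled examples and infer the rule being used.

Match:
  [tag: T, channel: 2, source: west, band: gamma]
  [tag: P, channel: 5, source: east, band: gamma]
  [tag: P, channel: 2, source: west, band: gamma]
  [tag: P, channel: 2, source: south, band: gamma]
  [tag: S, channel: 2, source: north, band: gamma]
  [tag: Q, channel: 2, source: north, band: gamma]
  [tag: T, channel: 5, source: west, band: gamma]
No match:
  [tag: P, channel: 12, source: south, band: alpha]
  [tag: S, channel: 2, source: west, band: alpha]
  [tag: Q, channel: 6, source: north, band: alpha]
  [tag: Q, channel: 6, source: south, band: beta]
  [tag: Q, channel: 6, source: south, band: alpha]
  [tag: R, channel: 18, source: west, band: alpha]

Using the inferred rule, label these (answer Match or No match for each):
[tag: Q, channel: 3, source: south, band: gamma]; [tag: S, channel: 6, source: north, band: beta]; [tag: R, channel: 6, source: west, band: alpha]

Comparing the two groups points to one rule — band is gamma.
[tag: Q, channel: 3, source: south, band: gamma] — band is gamma, hence Match. [tag: S, channel: 6, source: north, band: beta] — band is beta, hence No match. [tag: R, channel: 6, source: west, band: alpha] — band is alpha, hence No match.

Match, No match, No match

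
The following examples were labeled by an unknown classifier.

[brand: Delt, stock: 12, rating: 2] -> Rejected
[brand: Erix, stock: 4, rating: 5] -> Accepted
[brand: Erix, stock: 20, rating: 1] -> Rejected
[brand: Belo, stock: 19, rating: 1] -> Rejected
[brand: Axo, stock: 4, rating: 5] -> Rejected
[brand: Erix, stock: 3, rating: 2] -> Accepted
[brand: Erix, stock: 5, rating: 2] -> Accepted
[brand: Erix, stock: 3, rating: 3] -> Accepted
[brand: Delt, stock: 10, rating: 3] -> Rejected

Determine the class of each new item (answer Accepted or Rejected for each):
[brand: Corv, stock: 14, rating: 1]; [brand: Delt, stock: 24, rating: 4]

Rejected, Rejected

'Accepted' ⟺ brand is Erix AND stock ≤ 5.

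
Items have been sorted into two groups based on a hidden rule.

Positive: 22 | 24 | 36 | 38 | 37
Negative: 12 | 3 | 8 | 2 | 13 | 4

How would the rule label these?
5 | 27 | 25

Negative, Positive, Positive

The simplest hypothesis consistent with all the labels is: at least 22.
5: 5 < 22 — doesn't qualify, so Negative. 27: 27 ≥ 22 — has this property, so Positive. 25: 25 ≥ 22 — has this property, so Positive.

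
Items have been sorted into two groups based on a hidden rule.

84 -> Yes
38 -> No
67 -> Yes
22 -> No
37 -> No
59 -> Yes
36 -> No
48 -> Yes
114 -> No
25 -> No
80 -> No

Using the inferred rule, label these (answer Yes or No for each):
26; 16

No, No

The classifier is using: digit sum ≥ 12.
No: 26, since digit sum 2+6 = 8. No: 16, since digit sum 1+6 = 7.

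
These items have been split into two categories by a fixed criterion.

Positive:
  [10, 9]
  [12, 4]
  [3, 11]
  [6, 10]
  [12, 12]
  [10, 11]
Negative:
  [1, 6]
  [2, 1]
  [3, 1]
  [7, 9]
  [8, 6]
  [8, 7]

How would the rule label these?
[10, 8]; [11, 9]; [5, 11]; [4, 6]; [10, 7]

Positive, Positive, Positive, Negative, Positive

A rule that fits every label: max ≥ 10 — true of each 'Positive' example, false of each 'Negative' one.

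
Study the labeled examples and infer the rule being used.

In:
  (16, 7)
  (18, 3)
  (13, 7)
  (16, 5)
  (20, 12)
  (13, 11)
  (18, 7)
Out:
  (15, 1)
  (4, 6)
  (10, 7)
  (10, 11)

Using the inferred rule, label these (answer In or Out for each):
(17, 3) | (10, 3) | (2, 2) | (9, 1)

In, Out, Out, Out

A rule that fits every label: first > second AND sum ≥ 20 — true of each 'In' example, false of each 'Out' one.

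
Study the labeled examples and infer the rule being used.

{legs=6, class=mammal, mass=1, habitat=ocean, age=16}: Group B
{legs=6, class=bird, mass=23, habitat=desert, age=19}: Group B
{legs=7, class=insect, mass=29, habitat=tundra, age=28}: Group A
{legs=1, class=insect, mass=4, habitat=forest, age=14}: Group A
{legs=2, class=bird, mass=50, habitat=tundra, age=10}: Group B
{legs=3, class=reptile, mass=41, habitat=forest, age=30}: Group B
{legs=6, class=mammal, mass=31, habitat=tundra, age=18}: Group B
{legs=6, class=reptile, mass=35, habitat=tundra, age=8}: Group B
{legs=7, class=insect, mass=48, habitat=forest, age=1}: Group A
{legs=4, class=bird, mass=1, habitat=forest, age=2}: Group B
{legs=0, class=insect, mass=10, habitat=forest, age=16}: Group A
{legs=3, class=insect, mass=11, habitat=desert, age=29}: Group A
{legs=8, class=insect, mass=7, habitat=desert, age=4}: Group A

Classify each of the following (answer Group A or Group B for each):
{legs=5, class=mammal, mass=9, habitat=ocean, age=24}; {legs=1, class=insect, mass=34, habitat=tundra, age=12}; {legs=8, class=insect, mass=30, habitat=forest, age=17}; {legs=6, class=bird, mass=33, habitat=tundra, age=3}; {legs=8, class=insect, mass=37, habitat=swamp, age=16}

The common property of the 'Group A' items is: class is insect. No 'Group B' item has it.
{legs=5, class=mammal, mass=9, habitat=ocean, age=24} — class is mammal, hence Group B. {legs=1, class=insect, mass=34, habitat=tundra, age=12} — class is insect, hence Group A. {legs=8, class=insect, mass=30, habitat=forest, age=17} — class is insect, hence Group A. {legs=6, class=bird, mass=33, habitat=tundra, age=3} — class is bird, hence Group B. {legs=8, class=insect, mass=37, habitat=swamp, age=16} — class is insect, hence Group A.

Group B, Group A, Group A, Group B, Group A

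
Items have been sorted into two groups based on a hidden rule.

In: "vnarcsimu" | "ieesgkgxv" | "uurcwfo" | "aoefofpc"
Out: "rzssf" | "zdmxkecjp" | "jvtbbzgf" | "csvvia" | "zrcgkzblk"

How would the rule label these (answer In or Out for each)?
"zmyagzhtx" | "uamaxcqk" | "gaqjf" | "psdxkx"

Out, In, Out, Out

The rule appears to be: has ≥ 3 vowels.
"zmyagzhtx" — 1 vowel, hence Out. "uamaxcqk" — 3 vowels, hence In. "gaqjf" — 1 vowel, hence Out. "psdxkx" — 0 vowels, hence Out.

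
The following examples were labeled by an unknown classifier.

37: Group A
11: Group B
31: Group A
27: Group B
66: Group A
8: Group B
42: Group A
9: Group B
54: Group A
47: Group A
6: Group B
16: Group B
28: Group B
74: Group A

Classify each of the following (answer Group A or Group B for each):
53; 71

Group A, Group A

Rule: at least 31. This holds for each 'Group A' example and fails for each 'Group B' one.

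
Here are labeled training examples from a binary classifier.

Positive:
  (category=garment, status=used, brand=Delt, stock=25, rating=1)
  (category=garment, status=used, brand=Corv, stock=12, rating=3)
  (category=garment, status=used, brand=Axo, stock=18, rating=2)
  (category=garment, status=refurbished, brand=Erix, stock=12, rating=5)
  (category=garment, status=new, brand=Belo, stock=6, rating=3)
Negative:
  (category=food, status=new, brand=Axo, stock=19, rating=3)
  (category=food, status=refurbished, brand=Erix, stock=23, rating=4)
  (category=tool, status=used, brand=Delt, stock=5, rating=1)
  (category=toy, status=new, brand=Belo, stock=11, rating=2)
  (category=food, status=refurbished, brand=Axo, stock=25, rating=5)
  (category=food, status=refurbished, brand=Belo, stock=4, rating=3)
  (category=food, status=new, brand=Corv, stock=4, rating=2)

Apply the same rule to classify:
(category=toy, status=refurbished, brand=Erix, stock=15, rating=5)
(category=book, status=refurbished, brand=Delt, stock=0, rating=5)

Negative, Negative

Every 'Positive' example satisfies: category is garment. None of the 'Negative' examples do.
(category=toy, status=refurbished, brand=Erix, stock=15, rating=5): category is toy, does not fit → Negative. (category=book, status=refurbished, brand=Delt, stock=0, rating=5): category is book, does not fit → Negative.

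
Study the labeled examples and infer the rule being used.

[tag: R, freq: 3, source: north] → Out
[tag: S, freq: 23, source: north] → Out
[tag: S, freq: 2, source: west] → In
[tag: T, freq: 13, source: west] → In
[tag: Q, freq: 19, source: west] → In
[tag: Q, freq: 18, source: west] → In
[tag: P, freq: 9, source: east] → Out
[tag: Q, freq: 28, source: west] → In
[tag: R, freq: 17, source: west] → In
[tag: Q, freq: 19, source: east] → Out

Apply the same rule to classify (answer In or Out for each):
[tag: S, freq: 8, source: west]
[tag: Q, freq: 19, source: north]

In, Out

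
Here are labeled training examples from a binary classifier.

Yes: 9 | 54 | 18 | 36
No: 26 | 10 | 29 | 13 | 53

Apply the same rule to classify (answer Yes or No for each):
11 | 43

No, No

The pattern is that an item is 'Yes' exactly when: multiple of 3.
11 → 11 = 3·3 + 2 → No.
43 → 43 = 3·14 + 1 → No.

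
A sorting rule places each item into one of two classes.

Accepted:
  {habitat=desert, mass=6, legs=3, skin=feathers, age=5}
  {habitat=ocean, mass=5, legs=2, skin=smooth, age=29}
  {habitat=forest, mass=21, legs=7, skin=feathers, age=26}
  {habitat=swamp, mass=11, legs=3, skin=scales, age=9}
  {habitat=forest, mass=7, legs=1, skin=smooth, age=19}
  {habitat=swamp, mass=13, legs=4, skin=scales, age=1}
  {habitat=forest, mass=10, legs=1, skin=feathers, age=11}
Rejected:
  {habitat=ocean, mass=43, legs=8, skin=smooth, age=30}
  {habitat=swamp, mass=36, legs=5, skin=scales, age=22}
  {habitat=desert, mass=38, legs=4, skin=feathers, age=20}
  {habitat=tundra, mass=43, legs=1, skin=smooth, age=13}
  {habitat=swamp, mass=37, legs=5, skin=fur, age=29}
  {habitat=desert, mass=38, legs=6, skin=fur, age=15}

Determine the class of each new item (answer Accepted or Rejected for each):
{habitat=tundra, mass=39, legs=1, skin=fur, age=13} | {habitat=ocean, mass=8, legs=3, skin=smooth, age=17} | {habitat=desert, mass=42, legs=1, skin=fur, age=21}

Rejected, Accepted, Rejected

The distinguishing property — mass ≤ 21 — holds for all the 'Accepted' cases and none of the 'Rejected' cases.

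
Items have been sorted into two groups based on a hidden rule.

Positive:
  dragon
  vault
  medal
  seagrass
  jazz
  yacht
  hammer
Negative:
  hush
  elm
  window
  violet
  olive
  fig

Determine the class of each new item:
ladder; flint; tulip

Every 'Positive' example satisfies: contains 'a'. None of the 'Negative' examples do.
Positive: ladder, since has 'a'. Negative: flint, since no 'a'. Negative: tulip, since no 'a'.

Positive, Negative, Negative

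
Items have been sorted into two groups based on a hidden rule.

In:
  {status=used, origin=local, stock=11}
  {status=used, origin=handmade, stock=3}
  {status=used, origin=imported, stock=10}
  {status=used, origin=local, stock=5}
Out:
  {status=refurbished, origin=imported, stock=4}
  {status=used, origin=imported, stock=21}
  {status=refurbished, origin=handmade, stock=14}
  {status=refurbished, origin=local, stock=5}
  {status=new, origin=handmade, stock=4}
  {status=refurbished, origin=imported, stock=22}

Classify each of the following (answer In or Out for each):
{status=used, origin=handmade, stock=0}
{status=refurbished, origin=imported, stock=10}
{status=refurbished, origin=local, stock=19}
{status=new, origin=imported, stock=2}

In, Out, Out, Out

'In' ⟺ status is used AND stock ≤ 11.
{status=used, origin=handmade, stock=0} → status is used, stock = 0 → In. {status=refurbished, origin=imported, stock=10} → status is refurbished, stock = 10 → Out. {status=refurbished, origin=local, stock=19} → status is refurbished, stock = 19 → Out. {status=new, origin=imported, stock=2} → status is new, stock = 2 → Out.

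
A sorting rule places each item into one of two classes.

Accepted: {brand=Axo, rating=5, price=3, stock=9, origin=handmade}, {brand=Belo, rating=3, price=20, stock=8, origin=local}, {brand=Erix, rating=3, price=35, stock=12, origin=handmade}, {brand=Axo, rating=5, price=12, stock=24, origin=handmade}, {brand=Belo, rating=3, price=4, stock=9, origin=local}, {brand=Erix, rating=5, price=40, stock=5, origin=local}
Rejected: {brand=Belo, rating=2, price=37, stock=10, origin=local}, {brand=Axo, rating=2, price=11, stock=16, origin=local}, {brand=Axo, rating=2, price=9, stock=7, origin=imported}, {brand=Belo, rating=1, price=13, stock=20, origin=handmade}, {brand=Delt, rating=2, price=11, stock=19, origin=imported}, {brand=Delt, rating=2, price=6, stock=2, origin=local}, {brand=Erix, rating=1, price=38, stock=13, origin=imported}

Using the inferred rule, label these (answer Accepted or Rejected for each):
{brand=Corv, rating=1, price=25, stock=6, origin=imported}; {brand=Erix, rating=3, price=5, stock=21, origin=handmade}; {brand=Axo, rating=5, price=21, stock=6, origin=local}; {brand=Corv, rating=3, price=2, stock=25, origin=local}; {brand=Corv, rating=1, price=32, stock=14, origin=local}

Every 'Accepted' example satisfies: rating ≥ 3. None of the 'Rejected' examples do.
{brand=Corv, rating=1, price=25, stock=6, origin=imported} → rating = 1 → Rejected. {brand=Erix, rating=3, price=5, stock=21, origin=handmade} → rating = 3 → Accepted. {brand=Axo, rating=5, price=21, stock=6, origin=local} → rating = 5 → Accepted. {brand=Corv, rating=3, price=2, stock=25, origin=local} → rating = 3 → Accepted. {brand=Corv, rating=1, price=32, stock=14, origin=local} → rating = 1 → Rejected.

Rejected, Accepted, Accepted, Accepted, Rejected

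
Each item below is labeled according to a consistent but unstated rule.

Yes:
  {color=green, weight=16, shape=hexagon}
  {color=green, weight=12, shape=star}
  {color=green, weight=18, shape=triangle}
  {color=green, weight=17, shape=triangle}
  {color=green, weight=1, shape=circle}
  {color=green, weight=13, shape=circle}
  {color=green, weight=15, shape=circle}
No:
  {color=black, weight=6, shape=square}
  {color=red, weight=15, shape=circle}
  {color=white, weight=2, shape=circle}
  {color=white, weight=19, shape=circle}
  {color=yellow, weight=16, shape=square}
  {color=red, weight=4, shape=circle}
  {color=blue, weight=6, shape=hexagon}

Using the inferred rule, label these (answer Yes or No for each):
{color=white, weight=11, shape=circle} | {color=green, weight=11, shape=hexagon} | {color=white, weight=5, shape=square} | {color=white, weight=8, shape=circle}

No, Yes, No, No

The distinguishing property — color is green — holds for all the 'Yes' cases and none of the 'No' cases.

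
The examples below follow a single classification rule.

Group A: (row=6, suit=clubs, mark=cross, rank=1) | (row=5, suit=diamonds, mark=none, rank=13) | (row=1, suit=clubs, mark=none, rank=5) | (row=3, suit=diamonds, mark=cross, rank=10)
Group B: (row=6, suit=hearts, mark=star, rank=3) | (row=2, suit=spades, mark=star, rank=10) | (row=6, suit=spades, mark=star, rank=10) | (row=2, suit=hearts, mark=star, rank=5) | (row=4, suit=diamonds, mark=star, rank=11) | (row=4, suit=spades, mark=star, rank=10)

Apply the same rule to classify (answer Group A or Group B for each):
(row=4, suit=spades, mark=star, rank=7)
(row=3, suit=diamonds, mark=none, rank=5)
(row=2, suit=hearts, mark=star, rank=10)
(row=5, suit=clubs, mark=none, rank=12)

A rule that fits every label: mark is not star — true of each 'Group A' example, false of each 'Group B' one.

Group B, Group A, Group B, Group A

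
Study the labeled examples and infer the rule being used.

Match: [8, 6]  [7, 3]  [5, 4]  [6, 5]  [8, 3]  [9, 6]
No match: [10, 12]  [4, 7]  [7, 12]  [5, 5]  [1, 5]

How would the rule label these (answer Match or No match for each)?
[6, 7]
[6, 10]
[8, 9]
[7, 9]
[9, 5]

No match, No match, No match, No match, Match

A rule that fits every label: first > second — true of each 'Match' example, false of each 'No match' one.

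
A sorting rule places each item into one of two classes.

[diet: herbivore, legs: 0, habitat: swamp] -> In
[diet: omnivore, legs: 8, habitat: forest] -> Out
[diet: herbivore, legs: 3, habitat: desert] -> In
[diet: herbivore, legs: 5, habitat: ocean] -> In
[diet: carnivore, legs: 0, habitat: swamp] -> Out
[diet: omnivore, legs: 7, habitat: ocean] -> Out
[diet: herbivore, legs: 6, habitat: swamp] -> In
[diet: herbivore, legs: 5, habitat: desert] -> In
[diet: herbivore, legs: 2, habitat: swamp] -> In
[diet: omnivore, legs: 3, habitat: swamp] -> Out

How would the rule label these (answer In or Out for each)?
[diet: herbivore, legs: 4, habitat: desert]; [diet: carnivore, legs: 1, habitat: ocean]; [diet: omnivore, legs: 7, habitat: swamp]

In, Out, Out

The pattern is that an item is 'In' exactly when: diet is herbivore.
[diet: herbivore, legs: 4, habitat: desert] — diet is herbivore, hence In. [diet: carnivore, legs: 1, habitat: ocean] — diet is carnivore, hence Out. [diet: omnivore, legs: 7, habitat: swamp] — diet is omnivore, hence Out.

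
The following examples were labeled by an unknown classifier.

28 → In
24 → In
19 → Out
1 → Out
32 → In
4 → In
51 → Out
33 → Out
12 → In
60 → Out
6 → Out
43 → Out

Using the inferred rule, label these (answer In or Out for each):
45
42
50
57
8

The simplest hypothesis consistent with all the labels is: multiple of 4 AND at most 32.
45: 45 = 4·11 + 1, 45 > 32, does not fit → Out. 42: 42 = 4·10 + 2, 42 > 32, does not fit → Out. 50: 50 = 4·12 + 2, 50 > 32, does not fit → Out. 57: 57 = 4·14 + 1, 57 > 32, does not fit → Out. 8: 8 = 4·2, 8 ≤ 32, meets the rule → In.

Out, Out, Out, Out, In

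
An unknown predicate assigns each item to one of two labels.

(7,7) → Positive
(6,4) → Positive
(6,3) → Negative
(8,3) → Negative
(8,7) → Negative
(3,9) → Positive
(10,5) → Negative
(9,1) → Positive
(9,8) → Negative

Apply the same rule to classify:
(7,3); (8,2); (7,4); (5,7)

Comparing the two groups points to one rule — sum is even.
(7,3): 7+3 = 10, passes → Positive. (8,2): 8+2 = 10, passes → Positive. (7,4): 7+4 = 11, lacks this property → Negative. (5,7): 5+7 = 12, passes → Positive.

Positive, Positive, Negative, Positive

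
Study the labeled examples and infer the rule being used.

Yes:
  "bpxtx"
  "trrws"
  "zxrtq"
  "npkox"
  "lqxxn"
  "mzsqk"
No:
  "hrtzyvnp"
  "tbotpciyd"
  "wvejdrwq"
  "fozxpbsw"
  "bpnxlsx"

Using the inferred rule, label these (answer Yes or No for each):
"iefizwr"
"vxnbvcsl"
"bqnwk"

The common property of the 'Yes' items is: length 5. No 'No' item has it.
"iefizwr": length 7, does not fit → No. "vxnbvcsl": length 8, does not fit → No. "bqnwk": length 5, has this property → Yes.

No, No, Yes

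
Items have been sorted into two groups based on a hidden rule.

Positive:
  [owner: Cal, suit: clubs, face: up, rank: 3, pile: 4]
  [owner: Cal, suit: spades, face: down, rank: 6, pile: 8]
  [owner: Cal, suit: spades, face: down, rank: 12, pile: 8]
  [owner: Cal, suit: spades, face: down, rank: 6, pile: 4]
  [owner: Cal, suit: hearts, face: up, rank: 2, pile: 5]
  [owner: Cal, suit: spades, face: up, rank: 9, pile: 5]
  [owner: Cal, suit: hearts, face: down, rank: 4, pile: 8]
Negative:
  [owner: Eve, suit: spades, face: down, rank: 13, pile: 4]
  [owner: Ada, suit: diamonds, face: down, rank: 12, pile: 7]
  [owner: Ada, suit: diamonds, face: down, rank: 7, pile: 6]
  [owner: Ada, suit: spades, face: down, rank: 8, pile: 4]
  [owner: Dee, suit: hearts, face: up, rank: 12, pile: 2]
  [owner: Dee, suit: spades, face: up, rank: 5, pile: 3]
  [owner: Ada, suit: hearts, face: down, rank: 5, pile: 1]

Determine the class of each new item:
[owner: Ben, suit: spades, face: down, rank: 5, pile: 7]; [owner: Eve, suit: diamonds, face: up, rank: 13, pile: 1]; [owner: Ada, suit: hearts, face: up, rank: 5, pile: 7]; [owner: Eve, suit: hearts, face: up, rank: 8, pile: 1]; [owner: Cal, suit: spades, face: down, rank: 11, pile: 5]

Negative, Negative, Negative, Negative, Positive

A rule that fits every label: owner is Cal — true of each 'Positive' example, false of each 'Negative' one.
[owner: Ben, suit: spades, face: down, rank: 5, pile: 7]: owner is Ben, fails the rule → Negative. [owner: Eve, suit: diamonds, face: up, rank: 13, pile: 1]: owner is Eve, fails the rule → Negative. [owner: Ada, suit: hearts, face: up, rank: 5, pile: 7]: owner is Ada, fails the rule → Negative. [owner: Eve, suit: hearts, face: up, rank: 8, pile: 1]: owner is Eve, fails the rule → Negative. [owner: Cal, suit: spades, face: down, rank: 11, pile: 5]: owner is Cal, has this property → Positive.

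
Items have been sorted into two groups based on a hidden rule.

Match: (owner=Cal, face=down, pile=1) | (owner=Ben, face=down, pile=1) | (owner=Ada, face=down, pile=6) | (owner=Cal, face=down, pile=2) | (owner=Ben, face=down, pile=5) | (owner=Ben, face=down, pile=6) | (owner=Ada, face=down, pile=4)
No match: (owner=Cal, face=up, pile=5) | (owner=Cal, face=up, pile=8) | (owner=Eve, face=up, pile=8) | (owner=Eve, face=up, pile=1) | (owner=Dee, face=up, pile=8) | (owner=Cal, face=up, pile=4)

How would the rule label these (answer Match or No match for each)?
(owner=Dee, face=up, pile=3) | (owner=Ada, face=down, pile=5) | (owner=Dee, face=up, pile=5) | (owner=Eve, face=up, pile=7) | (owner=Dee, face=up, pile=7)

The common property of the 'Match' items is: face is down. No 'No match' item has it.
(owner=Dee, face=up, pile=3) — face is up, hence No match.
(owner=Ada, face=down, pile=5) — face is down, hence Match.
(owner=Dee, face=up, pile=5) — face is up, hence No match.
(owner=Eve, face=up, pile=7) — face is up, hence No match.
(owner=Dee, face=up, pile=7) — face is up, hence No match.

No match, Match, No match, No match, No match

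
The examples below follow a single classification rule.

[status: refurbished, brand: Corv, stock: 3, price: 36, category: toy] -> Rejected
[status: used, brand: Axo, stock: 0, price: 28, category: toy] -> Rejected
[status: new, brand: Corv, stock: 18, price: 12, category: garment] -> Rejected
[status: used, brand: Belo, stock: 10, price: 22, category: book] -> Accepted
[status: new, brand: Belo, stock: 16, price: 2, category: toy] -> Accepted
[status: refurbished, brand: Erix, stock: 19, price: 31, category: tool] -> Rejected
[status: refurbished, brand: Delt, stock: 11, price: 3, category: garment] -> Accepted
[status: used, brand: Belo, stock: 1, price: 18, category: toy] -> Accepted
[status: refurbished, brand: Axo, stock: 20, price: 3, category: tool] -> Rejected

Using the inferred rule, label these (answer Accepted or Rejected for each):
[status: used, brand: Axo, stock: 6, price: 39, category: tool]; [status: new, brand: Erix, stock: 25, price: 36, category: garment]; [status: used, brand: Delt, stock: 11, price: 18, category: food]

Rejected, Rejected, Accepted

Every 'Accepted' example satisfies: brand is Belo OR brand is Delt. None of the 'Rejected' examples do.
[status: used, brand: Axo, stock: 6, price: 39, category: tool] — brand is Axo, hence Rejected. [status: new, brand: Erix, stock: 25, price: 36, category: garment] — brand is Erix, hence Rejected. [status: used, brand: Delt, stock: 11, price: 18, category: food] — brand is Delt, hence Accepted.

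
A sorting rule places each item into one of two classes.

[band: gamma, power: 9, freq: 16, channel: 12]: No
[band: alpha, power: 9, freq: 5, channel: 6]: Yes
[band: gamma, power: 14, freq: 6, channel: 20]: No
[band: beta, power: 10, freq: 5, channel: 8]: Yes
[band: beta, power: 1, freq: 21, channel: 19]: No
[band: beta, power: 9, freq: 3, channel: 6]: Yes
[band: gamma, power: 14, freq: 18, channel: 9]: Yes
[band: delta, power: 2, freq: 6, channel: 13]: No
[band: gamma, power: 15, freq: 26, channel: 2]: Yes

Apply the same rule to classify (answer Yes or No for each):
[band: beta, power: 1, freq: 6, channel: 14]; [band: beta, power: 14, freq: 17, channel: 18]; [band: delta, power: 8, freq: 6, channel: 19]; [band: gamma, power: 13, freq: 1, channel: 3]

No, No, No, Yes

A rule that fits every label: channel ≤ 9 — true of each 'Yes' example, false of each 'No' one.
[band: beta, power: 1, freq: 6, channel: 14] — channel = 14, hence No. [band: beta, power: 14, freq: 17, channel: 18] — channel = 18, hence No. [band: delta, power: 8, freq: 6, channel: 19] — channel = 19, hence No. [band: gamma, power: 13, freq: 1, channel: 3] — channel = 3, hence Yes.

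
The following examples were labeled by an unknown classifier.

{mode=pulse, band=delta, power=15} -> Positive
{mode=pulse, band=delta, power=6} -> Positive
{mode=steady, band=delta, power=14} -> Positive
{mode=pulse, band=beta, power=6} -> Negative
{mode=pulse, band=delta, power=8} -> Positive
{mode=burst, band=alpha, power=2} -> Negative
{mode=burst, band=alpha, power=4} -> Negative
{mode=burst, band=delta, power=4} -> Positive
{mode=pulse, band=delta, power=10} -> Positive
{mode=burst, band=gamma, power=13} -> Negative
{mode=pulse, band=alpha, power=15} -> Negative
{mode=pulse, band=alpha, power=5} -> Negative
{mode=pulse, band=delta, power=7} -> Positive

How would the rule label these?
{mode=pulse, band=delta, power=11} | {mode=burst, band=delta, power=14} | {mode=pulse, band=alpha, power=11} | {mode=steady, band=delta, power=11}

Positive, Positive, Negative, Positive

The rule appears to be: band is delta.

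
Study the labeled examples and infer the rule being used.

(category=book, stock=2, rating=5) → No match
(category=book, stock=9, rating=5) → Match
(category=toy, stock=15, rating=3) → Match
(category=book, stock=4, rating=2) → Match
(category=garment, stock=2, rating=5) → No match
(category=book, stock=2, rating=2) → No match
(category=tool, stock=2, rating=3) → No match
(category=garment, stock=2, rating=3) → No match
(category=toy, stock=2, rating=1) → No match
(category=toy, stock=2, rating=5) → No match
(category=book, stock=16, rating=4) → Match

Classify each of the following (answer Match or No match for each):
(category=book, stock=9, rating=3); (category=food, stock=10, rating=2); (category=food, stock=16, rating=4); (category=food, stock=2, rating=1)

Match, Match, Match, No match

The distinguishing property — stock ≥ 4 — holds for all the 'Match' cases and none of the 'No match' cases.
(category=book, stock=9, rating=3): stock = 9 — fits, so Match. (category=food, stock=10, rating=2): stock = 10 — fits, so Match. (category=food, stock=16, rating=4): stock = 16 — fits, so Match. (category=food, stock=2, rating=1): stock = 2 — does not fit, so No match.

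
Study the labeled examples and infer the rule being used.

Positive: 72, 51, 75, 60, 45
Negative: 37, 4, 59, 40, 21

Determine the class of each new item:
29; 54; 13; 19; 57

The pattern is that an item is 'Positive' exactly when: multiple of 3 AND at least 37.
Negative: 29, since 29 = 3·9 + 2, 29 < 37. Positive: 54, since 54 = 3·18, 54 ≥ 37. Negative: 13, since 13 = 3·4 + 1, 13 < 37. Negative: 19, since 19 = 3·6 + 1, 19 < 37. Positive: 57, since 57 = 3·19, 57 ≥ 37.

Negative, Positive, Negative, Negative, Positive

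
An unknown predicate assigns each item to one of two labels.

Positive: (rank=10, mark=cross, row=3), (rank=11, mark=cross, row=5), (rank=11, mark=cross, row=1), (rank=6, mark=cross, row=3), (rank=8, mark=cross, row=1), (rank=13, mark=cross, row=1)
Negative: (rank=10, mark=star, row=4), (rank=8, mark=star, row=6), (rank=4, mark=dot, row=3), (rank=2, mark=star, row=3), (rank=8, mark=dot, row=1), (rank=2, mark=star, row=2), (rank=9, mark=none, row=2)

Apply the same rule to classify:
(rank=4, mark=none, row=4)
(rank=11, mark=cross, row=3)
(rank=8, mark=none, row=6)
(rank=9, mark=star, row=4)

Every 'Positive' example satisfies: mark is cross. None of the 'Negative' examples do.

Negative, Positive, Negative, Negative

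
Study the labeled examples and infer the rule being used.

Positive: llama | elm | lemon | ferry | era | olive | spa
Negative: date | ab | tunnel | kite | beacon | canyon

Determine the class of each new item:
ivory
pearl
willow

Positive, Positive, Negative

The classifier is using: odd length.
ivory: length 5 — qualifies, so Positive.
pearl: length 5 — qualifies, so Positive.
willow: length 6 — doesn't match, so Negative.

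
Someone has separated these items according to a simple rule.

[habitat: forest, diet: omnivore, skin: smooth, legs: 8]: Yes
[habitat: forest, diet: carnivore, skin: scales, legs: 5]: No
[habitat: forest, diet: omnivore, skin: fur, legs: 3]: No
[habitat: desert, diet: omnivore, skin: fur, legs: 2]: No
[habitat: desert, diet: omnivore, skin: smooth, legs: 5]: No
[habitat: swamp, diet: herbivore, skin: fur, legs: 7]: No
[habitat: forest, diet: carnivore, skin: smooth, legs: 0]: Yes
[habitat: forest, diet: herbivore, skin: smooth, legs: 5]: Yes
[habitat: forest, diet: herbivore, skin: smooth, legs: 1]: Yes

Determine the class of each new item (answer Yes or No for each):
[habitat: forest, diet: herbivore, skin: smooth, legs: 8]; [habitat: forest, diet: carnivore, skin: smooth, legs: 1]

Yes, Yes

The pattern is that an item is 'Yes' exactly when: habitat is forest AND skin is smooth.
[habitat: forest, diet: herbivore, skin: smooth, legs: 8]: Yes (habitat is forest, skin is smooth). [habitat: forest, diet: carnivore, skin: smooth, legs: 1]: Yes (habitat is forest, skin is smooth).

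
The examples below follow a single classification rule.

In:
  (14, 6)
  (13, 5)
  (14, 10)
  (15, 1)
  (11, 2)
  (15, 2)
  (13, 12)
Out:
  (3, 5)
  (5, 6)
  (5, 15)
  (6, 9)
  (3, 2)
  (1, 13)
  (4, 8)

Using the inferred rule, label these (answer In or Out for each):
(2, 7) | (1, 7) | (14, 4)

Out, Out, In

Every 'In' example satisfies: first ≥ 8. None of the 'Out' examples do.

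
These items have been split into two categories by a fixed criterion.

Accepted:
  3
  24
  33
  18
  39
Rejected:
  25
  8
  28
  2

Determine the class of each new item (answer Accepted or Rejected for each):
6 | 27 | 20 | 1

Accepted, Accepted, Rejected, Rejected

The classifier is using: multiple of 3.
Accepted: 6, since 6 = 3·2. Accepted: 27, since 27 = 3·9. Rejected: 20, since 20 = 3·6 + 2. Rejected: 1, since 1 = 3·0 + 1.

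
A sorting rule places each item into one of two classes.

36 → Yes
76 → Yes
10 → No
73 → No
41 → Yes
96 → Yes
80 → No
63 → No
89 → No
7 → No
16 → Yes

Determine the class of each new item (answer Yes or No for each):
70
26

No, Yes

Checking candidate rules against both groups, what survives is: ≡ 1 (mod 5).
70: 70 mod 5 = 0, doesn't qualify → No. 26: 26 mod 5 = 1, satisfies this → Yes.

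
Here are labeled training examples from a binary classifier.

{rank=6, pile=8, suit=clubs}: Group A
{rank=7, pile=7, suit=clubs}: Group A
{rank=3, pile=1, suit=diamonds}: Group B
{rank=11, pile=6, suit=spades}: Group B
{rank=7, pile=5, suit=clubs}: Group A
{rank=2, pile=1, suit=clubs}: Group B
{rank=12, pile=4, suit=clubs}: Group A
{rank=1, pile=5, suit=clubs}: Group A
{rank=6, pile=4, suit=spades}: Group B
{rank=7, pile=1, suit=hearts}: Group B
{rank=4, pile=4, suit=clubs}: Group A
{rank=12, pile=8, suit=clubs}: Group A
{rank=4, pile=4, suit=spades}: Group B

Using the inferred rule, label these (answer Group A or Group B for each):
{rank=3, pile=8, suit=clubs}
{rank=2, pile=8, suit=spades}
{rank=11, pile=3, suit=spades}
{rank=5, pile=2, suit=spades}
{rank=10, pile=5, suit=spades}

Rule: suit is clubs AND pile ≥ 4. This holds for each 'Group A' example and fails for each 'Group B' one.
{rank=3, pile=8, suit=clubs} — suit is clubs, pile = 8, hence Group A. {rank=2, pile=8, suit=spades} — suit is spades, pile = 8, hence Group B. {rank=11, pile=3, suit=spades} — suit is spades, pile = 3, hence Group B. {rank=5, pile=2, suit=spades} — suit is spades, pile = 2, hence Group B. {rank=10, pile=5, suit=spades} — suit is spades, pile = 5, hence Group B.

Group A, Group B, Group B, Group B, Group B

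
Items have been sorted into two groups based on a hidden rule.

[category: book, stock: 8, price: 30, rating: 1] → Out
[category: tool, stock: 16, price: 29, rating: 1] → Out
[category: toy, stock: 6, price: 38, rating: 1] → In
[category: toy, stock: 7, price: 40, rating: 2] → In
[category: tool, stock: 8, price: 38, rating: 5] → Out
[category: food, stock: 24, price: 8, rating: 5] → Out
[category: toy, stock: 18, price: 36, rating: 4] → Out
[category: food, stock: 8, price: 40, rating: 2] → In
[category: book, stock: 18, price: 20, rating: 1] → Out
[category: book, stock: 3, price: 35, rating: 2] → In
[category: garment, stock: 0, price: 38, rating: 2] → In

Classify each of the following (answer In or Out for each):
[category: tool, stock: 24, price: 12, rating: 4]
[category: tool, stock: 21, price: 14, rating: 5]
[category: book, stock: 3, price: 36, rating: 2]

The distinguishing property — price ≥ 35 AND rating ≤ 2 — holds for all the 'In' cases and none of the 'Out' cases.

Out, Out, In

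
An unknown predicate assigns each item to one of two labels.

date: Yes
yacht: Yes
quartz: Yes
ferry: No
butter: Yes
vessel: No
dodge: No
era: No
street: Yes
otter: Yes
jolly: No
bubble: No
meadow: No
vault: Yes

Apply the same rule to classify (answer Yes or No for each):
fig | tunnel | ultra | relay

No, Yes, Yes, No

Rule: contains 't'. This holds for each 'Yes' example and fails for each 'No' one.
fig: no 't' — doesn't match, so No.
tunnel: has 't' — meets the rule, so Yes.
ultra: has 't' — meets the rule, so Yes.
relay: no 't' — doesn't match, so No.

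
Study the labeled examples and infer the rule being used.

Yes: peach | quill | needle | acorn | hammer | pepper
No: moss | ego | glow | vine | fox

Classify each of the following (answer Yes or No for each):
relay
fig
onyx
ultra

Yes, No, No, Yes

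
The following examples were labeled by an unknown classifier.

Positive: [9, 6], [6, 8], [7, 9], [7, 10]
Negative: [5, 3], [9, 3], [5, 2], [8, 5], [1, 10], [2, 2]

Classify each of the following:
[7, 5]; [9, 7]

The pattern is that an item is 'Positive' exactly when: sum ≥ 14.
[7, 5] → 7+5 = 12 → Negative. [9, 7] → 9+7 = 16 → Positive.

Negative, Positive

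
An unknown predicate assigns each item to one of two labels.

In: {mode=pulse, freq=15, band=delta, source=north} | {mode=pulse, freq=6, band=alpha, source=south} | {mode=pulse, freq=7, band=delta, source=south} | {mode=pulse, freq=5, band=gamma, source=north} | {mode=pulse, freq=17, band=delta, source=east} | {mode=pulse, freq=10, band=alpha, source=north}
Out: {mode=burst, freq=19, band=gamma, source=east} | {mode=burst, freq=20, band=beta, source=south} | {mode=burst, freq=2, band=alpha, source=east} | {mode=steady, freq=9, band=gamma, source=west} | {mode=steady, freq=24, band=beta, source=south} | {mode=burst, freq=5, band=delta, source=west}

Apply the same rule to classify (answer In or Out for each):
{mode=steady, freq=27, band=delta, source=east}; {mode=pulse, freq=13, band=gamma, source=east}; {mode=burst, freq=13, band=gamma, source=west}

Out, In, Out

All 'In' examples share one property — mode is pulse — and every 'Out' example lacks it.
{mode=steady, freq=27, band=delta, source=east}: mode is steady — fails the rule, so Out. {mode=pulse, freq=13, band=gamma, source=east}: mode is pulse — qualifies, so In. {mode=burst, freq=13, band=gamma, source=west}: mode is burst — fails the rule, so Out.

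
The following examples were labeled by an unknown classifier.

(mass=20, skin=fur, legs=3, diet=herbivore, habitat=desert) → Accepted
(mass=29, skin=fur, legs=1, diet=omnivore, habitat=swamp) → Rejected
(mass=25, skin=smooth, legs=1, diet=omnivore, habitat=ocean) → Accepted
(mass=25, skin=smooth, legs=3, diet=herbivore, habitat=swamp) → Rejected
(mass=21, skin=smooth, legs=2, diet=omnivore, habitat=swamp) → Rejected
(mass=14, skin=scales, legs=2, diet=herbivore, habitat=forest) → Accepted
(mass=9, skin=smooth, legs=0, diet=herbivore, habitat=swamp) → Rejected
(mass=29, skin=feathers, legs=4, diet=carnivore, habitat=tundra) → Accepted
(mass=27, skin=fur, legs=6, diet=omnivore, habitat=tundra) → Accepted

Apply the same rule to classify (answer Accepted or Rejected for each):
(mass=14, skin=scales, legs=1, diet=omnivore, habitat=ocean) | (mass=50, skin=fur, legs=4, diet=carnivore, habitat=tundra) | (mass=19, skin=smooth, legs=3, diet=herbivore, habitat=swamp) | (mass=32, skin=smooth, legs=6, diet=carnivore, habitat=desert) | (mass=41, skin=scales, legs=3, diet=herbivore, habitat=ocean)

Accepted, Accepted, Rejected, Accepted, Accepted

All 'Accepted' examples share one property — habitat is not swamp — and every 'Rejected' example lacks it.
Accepted: (mass=14, skin=scales, legs=1, diet=omnivore, habitat=ocean), since habitat is ocean.
Accepted: (mass=50, skin=fur, legs=4, diet=carnivore, habitat=tundra), since habitat is tundra.
Rejected: (mass=19, skin=smooth, legs=3, diet=herbivore, habitat=swamp), since habitat is swamp.
Accepted: (mass=32, skin=smooth, legs=6, diet=carnivore, habitat=desert), since habitat is desert.
Accepted: (mass=41, skin=scales, legs=3, diet=herbivore, habitat=ocean), since habitat is ocean.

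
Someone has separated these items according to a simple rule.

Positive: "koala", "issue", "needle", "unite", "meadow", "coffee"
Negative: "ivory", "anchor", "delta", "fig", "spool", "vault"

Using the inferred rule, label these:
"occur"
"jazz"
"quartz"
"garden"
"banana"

The distinguishing property — has ≥ 3 vowels — holds for all the 'Positive' cases and none of the 'Negative' cases.
"occur": 2 vowels — lacks this property, so Negative. "jazz": 1 vowel — lacks this property, so Negative. "quartz": 2 vowels — lacks this property, so Negative. "garden": 2 vowels — lacks this property, so Negative. "banana": 3 vowels — satisfies this, so Positive.

Negative, Negative, Negative, Negative, Positive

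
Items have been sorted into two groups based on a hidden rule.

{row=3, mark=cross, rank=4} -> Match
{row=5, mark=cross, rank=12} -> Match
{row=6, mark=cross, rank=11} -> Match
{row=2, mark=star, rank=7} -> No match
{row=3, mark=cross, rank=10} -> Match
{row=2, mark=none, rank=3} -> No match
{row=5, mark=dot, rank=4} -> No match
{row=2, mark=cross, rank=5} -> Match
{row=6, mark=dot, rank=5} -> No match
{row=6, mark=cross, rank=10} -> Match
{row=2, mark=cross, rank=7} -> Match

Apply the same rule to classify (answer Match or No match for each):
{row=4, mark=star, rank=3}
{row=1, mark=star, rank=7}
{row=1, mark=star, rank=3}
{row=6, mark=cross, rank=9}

Looking at the examples, the only property every 'Match' case has and every 'No match' case lacks is: mark is cross.

No match, No match, No match, Match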